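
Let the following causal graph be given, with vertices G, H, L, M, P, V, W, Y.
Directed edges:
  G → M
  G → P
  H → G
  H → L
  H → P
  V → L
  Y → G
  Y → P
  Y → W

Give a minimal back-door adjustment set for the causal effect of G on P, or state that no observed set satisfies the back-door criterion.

desc(G)\{G}={M,P}; candidates ⊆ {H,L,V,W,Y}.
size 0: {}; under {} G still reaches {H,L,P,W,Y} ∋ P.
size 1: {H}, {L}, {V} …(+2); under {H} G still reaches {P,W,Y} ∋ P.
{H,Y}: G⊥P given {H,Y} in G with G→· removed — back-door holds.

G→P: minimal back-door set {H, Y}.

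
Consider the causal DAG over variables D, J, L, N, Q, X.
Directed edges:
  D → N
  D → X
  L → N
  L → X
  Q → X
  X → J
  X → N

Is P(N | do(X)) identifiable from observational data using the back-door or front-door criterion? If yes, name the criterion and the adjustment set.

P(N|do(X)): backdoor, adjust for {D, L}.

desc(X)\{X}={J,N}; candidates ⊆ {D,L,Q}.
size 0: {}; under {} X still reaches {D,L,N,Q} ∋ N.
size 1: {D}, {L}, {Q}; under {D} X still reaches {L,N,Q} ∋ N.
{D,L}: X⊥N given {D,L} in G with X→· removed — back-door holds.
P(N|do(X)) = Σ_{D,L} P(N|X,D,L)·P(D,L).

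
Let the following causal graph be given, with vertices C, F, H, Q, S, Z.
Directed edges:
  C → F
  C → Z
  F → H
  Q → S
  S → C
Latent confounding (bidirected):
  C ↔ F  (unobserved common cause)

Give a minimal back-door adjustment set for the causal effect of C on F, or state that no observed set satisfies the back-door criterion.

desc(C)\{C}={F,H,Z}; candidates ⊆ {Q,S}.
C↔F: latent back-door arc(s) into C.
size 0: {}; under {} C still reaches {F,H,Q,S} ∋ F.
size 1: {Q}, {S}; under {Q} C still reaches {F,H,S} ∋ F.
size 2: {Q,S}; under {Q,S} C still reaches {F,H} ∋ F.
C↔F cannot be blocked by any observed set — no back-door set.

C→F: no observed back-door set.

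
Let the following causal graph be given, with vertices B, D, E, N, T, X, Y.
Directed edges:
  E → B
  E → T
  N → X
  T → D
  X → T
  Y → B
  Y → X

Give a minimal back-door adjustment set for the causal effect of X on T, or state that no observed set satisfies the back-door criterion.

desc(X)\{X}={D,T}; candidates ⊆ {B,E,N,Y}.
∅: X⊥T given ∅ in G with X→· removed — back-door holds.

X→T: minimal back-door set ∅.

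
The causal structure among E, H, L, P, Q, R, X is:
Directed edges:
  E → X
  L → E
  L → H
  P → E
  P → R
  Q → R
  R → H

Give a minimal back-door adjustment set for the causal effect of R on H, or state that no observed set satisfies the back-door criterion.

desc(R)\{R}={H}; candidates ⊆ {E,L,P,Q,X}.
∅: R⊥H given ∅ in G with R→· removed — back-door holds.

R→H: minimal back-door set ∅.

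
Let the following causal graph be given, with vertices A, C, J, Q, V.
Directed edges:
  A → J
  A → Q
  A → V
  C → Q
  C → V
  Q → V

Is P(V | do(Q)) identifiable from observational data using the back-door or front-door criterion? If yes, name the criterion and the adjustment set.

desc(Q)\{Q}={V}; candidates ⊆ {A,C,J}.
size 0: {}; under {} Q still reaches {A,C,J,V} ∋ V.
size 1: {A}, {C}, {J}; under {A} Q still reaches {C,V} ∋ V.
{A,C}: Q⊥V given {A,C} in G with Q→· removed — back-door holds.
P(V|do(Q)) = Σ_{A,C} P(V|Q,A,C)·P(A,C).

P(V|do(Q)): backdoor, adjust for {A, C}.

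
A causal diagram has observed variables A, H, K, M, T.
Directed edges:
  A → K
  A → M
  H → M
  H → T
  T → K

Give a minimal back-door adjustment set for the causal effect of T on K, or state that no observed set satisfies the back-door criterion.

desc(T)\{T}={K}; candidates ⊆ {A,H,M}.
∅: T⊥K given ∅ in G with T→· removed — back-door holds.

T→K: minimal back-door set ∅.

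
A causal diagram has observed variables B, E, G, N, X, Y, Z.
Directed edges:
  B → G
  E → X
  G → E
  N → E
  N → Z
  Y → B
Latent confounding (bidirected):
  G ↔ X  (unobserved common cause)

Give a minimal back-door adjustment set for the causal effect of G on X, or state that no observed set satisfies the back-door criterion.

desc(G)\{G}={E,X}; candidates ⊆ {B,N,Y,Z}.
G↔X: latent back-door arc(s) into G.
size 0: {}; under {} G still reaches {B,X,Y} ∋ X.
size 1: {B}, {N}, {Y} …(+1); under {B} G still reaches {X} ∋ X.
size 2: {B,N}, {B,Y}, {B,Z} …(+3); under {B,N} G still reaches {X} ∋ X.
G↔X cannot be blocked by any observed set — no back-door set.

G→X: no observed back-door set.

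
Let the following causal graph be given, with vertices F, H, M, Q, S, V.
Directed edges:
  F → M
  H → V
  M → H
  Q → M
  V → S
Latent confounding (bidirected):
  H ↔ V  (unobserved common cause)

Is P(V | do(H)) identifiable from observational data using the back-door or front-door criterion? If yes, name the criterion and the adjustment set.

P(V|do(H)): not identifiable (no BD/FD set).

desc(H)\{H}={S,V}; candidates ⊆ {F,M,Q}.
H↔V: latent back-door arc(s) into H.
size 0: {}; under {} H still reaches {F,M,Q,S,V} ∋ V.
size 1: {F}, {M}, {Q}; under {F} H still reaches {M,Q,S,V} ∋ V.
size 2: {F,M}, {F,Q}, {M,Q}; under {F,M} H still reaches {S,V} ∋ V.
H↔V cannot be blocked by any observed set — no back-door set.
No mediator lies on a directed H→…→V path.
Neither criterion identifies P(V|do(H)) in this graph.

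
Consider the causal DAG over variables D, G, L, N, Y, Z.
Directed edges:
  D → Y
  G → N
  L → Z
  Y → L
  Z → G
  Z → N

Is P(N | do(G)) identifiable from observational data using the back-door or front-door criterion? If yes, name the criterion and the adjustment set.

P(N|do(G)): backdoor, adjust for {Z}.

desc(G)\{G}={N}; candidates ⊆ {D,L,Y,Z}.
size 0: {}; under {} G still reaches {D,L,N,Y,Z} ∋ N.
{Z}: G⊥N given {Z} in G with G→· removed — back-door holds.
P(N|do(G)) = Σ_{Z} P(N|G,Z)·P(Z).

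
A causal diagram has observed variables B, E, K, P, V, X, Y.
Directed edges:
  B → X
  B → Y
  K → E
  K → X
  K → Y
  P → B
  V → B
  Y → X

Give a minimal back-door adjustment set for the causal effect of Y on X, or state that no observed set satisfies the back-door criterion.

Y→X: minimal back-door set {B, K}.

desc(Y)\{Y}={X}; candidates ⊆ {B,E,K,P,V}.
size 0: {}; under {} Y still reaches {B,E,K,P,V,X} ∋ X.
size 1: {B}, {E}, {K} …(+2); under {B} Y still reaches {E,K,X} ∋ X.
{B,K}: Y⊥X given {B,K} in G with Y→· removed — back-door holds.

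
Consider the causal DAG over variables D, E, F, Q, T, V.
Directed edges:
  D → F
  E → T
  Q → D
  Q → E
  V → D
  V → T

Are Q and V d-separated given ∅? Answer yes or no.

Yes — Q ⊥ V | ∅.

Bayes-Ball from Q | ∅ reaches {D,E,F,T}.
V ∉ reach(Q|∅) ⇒ Q ⊥ V | ∅.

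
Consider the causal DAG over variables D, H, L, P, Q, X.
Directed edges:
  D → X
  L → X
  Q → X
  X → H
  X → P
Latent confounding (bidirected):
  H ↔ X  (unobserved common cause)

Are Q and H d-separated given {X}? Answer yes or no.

No — Q and H are d-connected given {X}.

Bayes-Ball from Q | {X} reaches {D,H,L}.
H ∈ reach(Q|{X}) ⇒ Q ⊥̸ H | {X}.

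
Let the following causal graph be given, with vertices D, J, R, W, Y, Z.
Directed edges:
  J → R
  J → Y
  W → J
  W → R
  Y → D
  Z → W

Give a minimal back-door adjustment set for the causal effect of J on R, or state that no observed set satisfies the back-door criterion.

desc(J)\{J}={D,R,Y}; candidates ⊆ {W,Z}.
size 0: {}; under {} J still reaches {R,W,Z} ∋ R.
{W}: J⊥R given {W} in G with J→· removed — back-door holds.

J→R: minimal back-door set {W}.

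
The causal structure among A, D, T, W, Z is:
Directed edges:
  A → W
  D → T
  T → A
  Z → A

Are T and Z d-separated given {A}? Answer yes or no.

Bayes-Ball from T | {A} reaches {D,Z}.
Z ∈ reach(T|{A}) ⇒ T ⊥̸ Z | {A}.

No — T and Z are d-connected given {A}.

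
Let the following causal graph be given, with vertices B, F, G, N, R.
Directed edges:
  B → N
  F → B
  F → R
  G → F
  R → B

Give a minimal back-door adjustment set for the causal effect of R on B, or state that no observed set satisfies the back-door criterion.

desc(R)\{R}={B,N}; candidates ⊆ {F,G}.
size 0: {}; under {} R still reaches {B,F,G,N} ∋ B.
{F}: R⊥B given {F} in G with R→· removed — back-door holds.

R→B: minimal back-door set {F}.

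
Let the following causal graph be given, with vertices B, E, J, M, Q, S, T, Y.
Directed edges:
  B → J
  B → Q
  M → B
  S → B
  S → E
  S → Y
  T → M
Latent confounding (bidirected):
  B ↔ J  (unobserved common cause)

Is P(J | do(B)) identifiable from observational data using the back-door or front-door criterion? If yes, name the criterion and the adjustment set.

desc(B)\{B}={J,Q}; candidates ⊆ {E,M,S,T,Y}.
B↔J: latent back-door arc(s) into B.
size 0: {}; under {} B still reaches {E,J,M,S,T,Y} ∋ J.
size 1: {E}, {M}, {S} …(+2); under {E} B still reaches {J,M,S,T,Y} ∋ J.
size 2: {E,M}, {E,S}, {E,T} …(+7); under {E,M} B still reaches {J,S,Y} ∋ J.
B↔J cannot be blocked by any observed set — no back-door set.
No mediator lies on a directed B→…→J path.
Neither criterion identifies P(J|do(B)) in this graph.

P(J|do(B)): not identifiable (no BD/FD set).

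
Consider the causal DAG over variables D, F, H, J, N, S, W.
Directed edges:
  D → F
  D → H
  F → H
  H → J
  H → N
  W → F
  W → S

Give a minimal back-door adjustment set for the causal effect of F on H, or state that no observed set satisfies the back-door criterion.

desc(F)\{F}={H,J,N}; candidates ⊆ {D,S,W}.
size 0: {}; under {} F still reaches {D,H,J,N,S,W} ∋ H.
{D}: F⊥H given {D} in G with F→· removed — back-door holds.

F→H: minimal back-door set {D}.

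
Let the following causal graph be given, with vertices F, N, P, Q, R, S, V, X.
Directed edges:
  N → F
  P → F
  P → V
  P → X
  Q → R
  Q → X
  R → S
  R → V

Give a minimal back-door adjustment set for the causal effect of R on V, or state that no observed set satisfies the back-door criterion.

desc(R)\{R}={S,V}; candidates ⊆ {F,N,P,Q,X}.
∅: R⊥V given ∅ in G with R→· removed — back-door holds.

R→V: minimal back-door set ∅.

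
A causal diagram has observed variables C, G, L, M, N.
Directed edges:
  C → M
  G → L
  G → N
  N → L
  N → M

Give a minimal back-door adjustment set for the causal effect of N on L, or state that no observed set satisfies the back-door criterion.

desc(N)\{N}={L,M}; candidates ⊆ {C,G}.
size 0: {}; under {} N still reaches {G,L} ∋ L.
{G}: N⊥L given {G} in G with N→· removed — back-door holds.

N→L: minimal back-door set {G}.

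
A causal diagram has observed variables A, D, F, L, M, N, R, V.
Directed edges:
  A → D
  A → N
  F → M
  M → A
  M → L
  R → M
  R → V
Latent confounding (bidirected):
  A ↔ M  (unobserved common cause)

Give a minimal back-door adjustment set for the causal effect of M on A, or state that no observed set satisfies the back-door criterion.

M→A: no observed back-door set.

desc(M)\{M}={A,D,L,N}; candidates ⊆ {F,R,V}.
M↔A: latent back-door arc(s) into M.
size 0: {}; under {} M still reaches {A,D,F,N,R,V} ∋ A.
size 1: {F}, {R}, {V}; under {F} M still reaches {A,D,N,R,V} ∋ A.
size 2: {F,R}, {F,V}, {R,V}; under {F,R} M still reaches {A,D,N} ∋ A.
M↔A cannot be blocked by any observed set — no back-door set.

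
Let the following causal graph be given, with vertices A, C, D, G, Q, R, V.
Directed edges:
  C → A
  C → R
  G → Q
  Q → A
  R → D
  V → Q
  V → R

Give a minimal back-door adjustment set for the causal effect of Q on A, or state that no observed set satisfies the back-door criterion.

desc(Q)\{Q}={A}; candidates ⊆ {C,D,G,R,V}.
∅: Q⊥A given ∅ in G with Q→· removed — back-door holds.

Q→A: minimal back-door set ∅.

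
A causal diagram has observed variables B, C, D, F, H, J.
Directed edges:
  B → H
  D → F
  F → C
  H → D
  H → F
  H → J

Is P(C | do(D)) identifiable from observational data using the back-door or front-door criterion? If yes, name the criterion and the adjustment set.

P(C|do(D)): backdoor, adjust for {H}.

desc(D)\{D}={C,F}; candidates ⊆ {B,H,J}.
size 0: {}; under {} D still reaches {B,C,F,H,J} ∋ C.
{H}: D⊥C given {H} in G with D→· removed — back-door holds.
P(C|do(D)) = Σ_{H} P(C|D,H)·P(H).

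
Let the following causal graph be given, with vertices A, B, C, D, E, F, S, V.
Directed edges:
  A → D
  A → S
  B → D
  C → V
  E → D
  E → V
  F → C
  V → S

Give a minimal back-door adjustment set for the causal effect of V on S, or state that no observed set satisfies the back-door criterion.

desc(V)\{V}={S}; candidates ⊆ {A,B,C,D,E,F}.
∅: V⊥S given ∅ in G with V→· removed — back-door holds.

V→S: minimal back-door set ∅.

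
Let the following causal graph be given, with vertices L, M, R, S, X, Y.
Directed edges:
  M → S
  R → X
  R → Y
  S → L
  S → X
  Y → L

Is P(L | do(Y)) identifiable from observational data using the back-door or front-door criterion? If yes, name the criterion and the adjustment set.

P(L|do(Y)): backdoor, adjust for ∅.

desc(Y)\{Y}={L}; candidates ⊆ {M,R,S,X}.
∅: Y⊥L given ∅ in G with Y→· removed — back-door holds.
P(L|do(Y)) = P(L|Y) — no adjustment needed.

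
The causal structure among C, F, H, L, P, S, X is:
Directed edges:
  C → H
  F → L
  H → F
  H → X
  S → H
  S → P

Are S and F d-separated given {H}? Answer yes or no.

Yes — S ⊥ F | {H}.

Bayes-Ball from S | {H} reaches {C,P}.
F ∉ reach(S|{H}) ⇒ S ⊥ F | {H}.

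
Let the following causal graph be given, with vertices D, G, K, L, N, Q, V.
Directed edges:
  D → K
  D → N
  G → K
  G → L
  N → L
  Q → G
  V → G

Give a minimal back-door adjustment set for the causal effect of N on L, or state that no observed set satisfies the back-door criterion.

N→L: minimal back-door set ∅.

desc(N)\{N}={L}; candidates ⊆ {D,G,K,Q,V}.
∅: N⊥L given ∅ in G with N→· removed — back-door holds.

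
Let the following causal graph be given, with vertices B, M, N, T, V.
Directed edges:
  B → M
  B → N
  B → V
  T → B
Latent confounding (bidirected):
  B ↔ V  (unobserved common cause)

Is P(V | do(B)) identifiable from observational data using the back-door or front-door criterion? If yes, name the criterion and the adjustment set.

P(V|do(B)): not identifiable (no BD/FD set).

desc(B)\{B}={M,N,V}; candidates ⊆ {T}.
B↔V: latent back-door arc(s) into B.
size 0: {}; under {} B still reaches {T,V} ∋ V.
size 1: {T}; under {T} B still reaches {V} ∋ V.
B↔V cannot be blocked by any observed set — no back-door set.
No mediator lies on a directed B→…→V path.
Neither criterion identifies P(V|do(B)) in this graph.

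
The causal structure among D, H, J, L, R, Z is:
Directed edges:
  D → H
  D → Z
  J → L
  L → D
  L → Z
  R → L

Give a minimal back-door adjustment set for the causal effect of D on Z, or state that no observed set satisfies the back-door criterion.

desc(D)\{D}={H,Z}; candidates ⊆ {J,L,R}.
size 0: {}; under {} D still reaches {J,L,R,Z} ∋ Z.
{L}: D⊥Z given {L} in G with D→· removed — back-door holds.

D→Z: minimal back-door set {L}.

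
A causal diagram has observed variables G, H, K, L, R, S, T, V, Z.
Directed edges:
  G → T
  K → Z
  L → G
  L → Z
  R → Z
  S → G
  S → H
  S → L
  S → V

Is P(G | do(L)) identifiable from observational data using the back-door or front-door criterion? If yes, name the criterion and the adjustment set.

desc(L)\{L}={G,T,Z}; candidates ⊆ {H,K,R,S,V}.
size 0: {}; under {} L still reaches {G,H,S,T,V} ∋ G.
{S}: L⊥G given {S} in G with L→· removed — back-door holds.
P(G|do(L)) = Σ_{S} P(G|L,S)·P(S).

P(G|do(L)): backdoor, adjust for {S}.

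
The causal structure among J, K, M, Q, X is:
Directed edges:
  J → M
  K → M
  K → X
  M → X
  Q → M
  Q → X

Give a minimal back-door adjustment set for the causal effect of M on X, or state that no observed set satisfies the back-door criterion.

M→X: minimal back-door set {K, Q}.

desc(M)\{M}={X}; candidates ⊆ {J,K,Q}.
size 0: {}; under {} M still reaches {J,K,Q,X} ∋ X.
size 1: {J}, {K}, {Q}; under {J} M still reaches {K,Q,X} ∋ X.
{K,Q}: M⊥X given {K,Q} in G with M→· removed — back-door holds.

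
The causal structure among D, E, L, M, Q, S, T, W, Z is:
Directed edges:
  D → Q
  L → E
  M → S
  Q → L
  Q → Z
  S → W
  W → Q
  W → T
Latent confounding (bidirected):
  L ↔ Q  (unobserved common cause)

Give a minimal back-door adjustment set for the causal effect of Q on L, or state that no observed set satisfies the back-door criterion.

desc(Q)\{Q}={E,L,Z}; candidates ⊆ {D,M,S,T,W}.
Q↔L: latent back-door arc(s) into Q.
size 0: {}; under {} Q still reaches {D,E,L,M,S,T,W} ∋ L.
size 1: {D}, {M}, {S} …(+2); under {D} Q still reaches {E,L,M,S,T,W} ∋ L.
size 2: {D,M}, {D,S}, {D,T} …(+7); under {D,M} Q still reaches {E,L,S,T,W} ∋ L.
Q↔L cannot be blocked by any observed set — no back-door set.

Q→L: no observed back-door set.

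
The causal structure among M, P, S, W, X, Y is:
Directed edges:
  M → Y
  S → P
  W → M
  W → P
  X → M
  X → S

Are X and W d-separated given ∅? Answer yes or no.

Bayes-Ball from X | ∅ reaches {M,P,S,Y}.
W ∉ reach(X|∅) ⇒ X ⊥ W | ∅.

Yes — X ⊥ W | ∅.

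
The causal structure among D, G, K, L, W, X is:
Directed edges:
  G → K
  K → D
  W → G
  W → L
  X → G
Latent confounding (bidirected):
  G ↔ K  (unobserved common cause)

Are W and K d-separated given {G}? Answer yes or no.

Bayes-Ball from W | {G} reaches {D,K,L,X}.
K ∈ reach(W|{G}) ⇒ W ⊥̸ K | {G}.

No — W and K are d-connected given {G}.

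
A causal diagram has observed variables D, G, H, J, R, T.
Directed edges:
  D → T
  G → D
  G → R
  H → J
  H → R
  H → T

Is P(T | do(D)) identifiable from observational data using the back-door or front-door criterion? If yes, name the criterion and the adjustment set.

P(T|do(D)): backdoor, adjust for ∅.

desc(D)\{D}={T}; candidates ⊆ {G,H,J,R}.
∅: D⊥T given ∅ in G with D→· removed — back-door holds.
P(T|do(D)) = P(T|D) — no adjustment needed.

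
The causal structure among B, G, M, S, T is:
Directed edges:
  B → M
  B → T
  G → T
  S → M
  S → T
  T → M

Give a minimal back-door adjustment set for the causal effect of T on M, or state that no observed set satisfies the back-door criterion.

T→M: minimal back-door set {B, S}.

desc(T)\{T}={M}; candidates ⊆ {B,G,S}.
size 0: {}; under {} T still reaches {B,G,M,S} ∋ M.
size 1: {B}, {G}, {S}; under {B} T still reaches {G,M,S} ∋ M.
{B,S}: T⊥M given {B,S} in G with T→· removed — back-door holds.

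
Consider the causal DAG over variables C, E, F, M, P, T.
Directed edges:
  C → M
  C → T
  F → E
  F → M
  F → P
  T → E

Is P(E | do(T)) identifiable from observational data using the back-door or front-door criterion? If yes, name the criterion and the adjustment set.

desc(T)\{T}={E}; candidates ⊆ {C,F,M,P}.
∅: T⊥E given ∅ in G with T→· removed — back-door holds.
P(E|do(T)) = P(E|T) — no adjustment needed.

P(E|do(T)): backdoor, adjust for ∅.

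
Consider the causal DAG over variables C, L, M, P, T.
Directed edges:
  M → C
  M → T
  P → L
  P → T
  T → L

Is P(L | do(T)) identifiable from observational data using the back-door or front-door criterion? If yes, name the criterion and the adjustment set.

P(L|do(T)): backdoor, adjust for {P}.

desc(T)\{T}={L}; candidates ⊆ {C,M,P}.
size 0: {}; under {} T still reaches {C,L,M,P} ∋ L.
{P}: T⊥L given {P} in G with T→· removed — back-door holds.
P(L|do(T)) = Σ_{P} P(L|T,P)·P(P).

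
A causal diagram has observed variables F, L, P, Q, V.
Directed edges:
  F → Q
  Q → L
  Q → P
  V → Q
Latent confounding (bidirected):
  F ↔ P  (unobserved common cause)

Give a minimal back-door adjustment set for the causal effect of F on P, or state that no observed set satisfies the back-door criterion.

F→P: no observed back-door set.

desc(F)\{F}={L,P,Q}; candidates ⊆ {V}.
F↔P: latent back-door arc(s) into F.
size 0: {}; under {} F still reaches {P} ∋ P.
size 1: {V}; under {V} F still reaches {P} ∋ P.
F↔P cannot be blocked by any observed set — no back-door set.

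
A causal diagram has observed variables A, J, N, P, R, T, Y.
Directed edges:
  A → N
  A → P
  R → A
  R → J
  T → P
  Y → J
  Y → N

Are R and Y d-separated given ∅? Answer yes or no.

Yes — R ⊥ Y | ∅.

Bayes-Ball from R | ∅ reaches {A,J,N,P}.
Y ∉ reach(R|∅) ⇒ R ⊥ Y | ∅.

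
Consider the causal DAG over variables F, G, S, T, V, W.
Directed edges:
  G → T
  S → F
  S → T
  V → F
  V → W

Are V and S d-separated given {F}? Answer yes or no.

Bayes-Ball from V | {F} reaches {S,T,W}.
S ∈ reach(V|{F}) ⇒ V ⊥̸ S | {F}.

No — V and S are d-connected given {F}.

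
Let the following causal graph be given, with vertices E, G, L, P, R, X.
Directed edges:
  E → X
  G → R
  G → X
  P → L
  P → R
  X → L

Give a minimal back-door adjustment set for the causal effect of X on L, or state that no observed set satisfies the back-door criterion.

desc(X)\{X}={L}; candidates ⊆ {E,G,P,R}.
∅: X⊥L given ∅ in G with X→· removed — back-door holds.

X→L: minimal back-door set ∅.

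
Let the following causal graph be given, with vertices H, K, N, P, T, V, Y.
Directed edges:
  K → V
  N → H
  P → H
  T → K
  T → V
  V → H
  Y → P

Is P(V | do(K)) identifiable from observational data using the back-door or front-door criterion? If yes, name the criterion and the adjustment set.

desc(K)\{K}={H,V}; candidates ⊆ {N,P,T,Y}.
size 0: {}; under {} K still reaches {H,T,V} ∋ V.
{T}: K⊥V given {T} in G with K→· removed — back-door holds.
P(V|do(K)) = Σ_{T} P(V|K,T)·P(T).

P(V|do(K)): backdoor, adjust for {T}.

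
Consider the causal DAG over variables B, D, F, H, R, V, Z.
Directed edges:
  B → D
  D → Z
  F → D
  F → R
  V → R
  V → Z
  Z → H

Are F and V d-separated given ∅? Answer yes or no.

Yes — F ⊥ V | ∅.

Bayes-Ball from F | ∅ reaches {D,H,R,Z}.
V ∉ reach(F|∅) ⇒ F ⊥ V | ∅.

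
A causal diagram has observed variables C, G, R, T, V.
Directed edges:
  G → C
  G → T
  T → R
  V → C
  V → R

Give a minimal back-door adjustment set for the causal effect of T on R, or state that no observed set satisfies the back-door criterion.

T→R: minimal back-door set ∅.

desc(T)\{T}={R}; candidates ⊆ {C,G,V}.
∅: T⊥R given ∅ in G with T→· removed — back-door holds.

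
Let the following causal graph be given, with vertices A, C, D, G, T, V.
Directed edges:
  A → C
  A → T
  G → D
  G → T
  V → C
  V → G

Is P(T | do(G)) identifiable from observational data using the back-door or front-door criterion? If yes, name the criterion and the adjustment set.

desc(G)\{G}={D,T}; candidates ⊆ {A,C,V}.
∅: G⊥T given ∅ in G with G→· removed — back-door holds.
P(T|do(G)) = P(T|G) — no adjustment needed.

P(T|do(G)): backdoor, adjust for ∅.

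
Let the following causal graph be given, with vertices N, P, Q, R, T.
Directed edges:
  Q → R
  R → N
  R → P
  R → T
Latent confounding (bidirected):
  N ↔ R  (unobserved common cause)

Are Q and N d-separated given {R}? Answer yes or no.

Bayes-Ball from Q | {R} reaches {N}.
N ∈ reach(Q|{R}) ⇒ Q ⊥̸ N | {R}.

No — Q and N are d-connected given {R}.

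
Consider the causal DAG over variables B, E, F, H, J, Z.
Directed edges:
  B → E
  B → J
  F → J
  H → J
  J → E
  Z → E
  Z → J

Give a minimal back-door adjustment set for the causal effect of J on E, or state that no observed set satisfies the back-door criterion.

J→E: minimal back-door set {B, Z}.

desc(J)\{J}={E}; candidates ⊆ {B,F,H,Z}.
size 0: {}; under {} J still reaches {B,E,F,H,Z} ∋ E.
size 1: {B}, {F}, {H} …(+1); under {B} J still reaches {E,F,H,Z} ∋ E.
{B,Z}: J⊥E given {B,Z} in G with J→· removed — back-door holds.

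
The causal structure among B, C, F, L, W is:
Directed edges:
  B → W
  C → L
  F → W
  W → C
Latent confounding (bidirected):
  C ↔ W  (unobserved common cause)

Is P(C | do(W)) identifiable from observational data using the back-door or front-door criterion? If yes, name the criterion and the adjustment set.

P(C|do(W)): not identifiable (no BD/FD set).

desc(W)\{W}={C,L}; candidates ⊆ {B,F}.
W↔C: latent back-door arc(s) into W.
size 0: {}; under {} W still reaches {B,C,F,L} ∋ C.
size 1: {B}, {F}; under {B} W still reaches {C,F,L} ∋ C.
size 2: {B,F}; under {B,F} W still reaches {C,L} ∋ C.
W↔C cannot be blocked by any observed set — no back-door set.
No mediator lies on a directed W→…→C path.
Neither criterion identifies P(C|do(W)) in this graph.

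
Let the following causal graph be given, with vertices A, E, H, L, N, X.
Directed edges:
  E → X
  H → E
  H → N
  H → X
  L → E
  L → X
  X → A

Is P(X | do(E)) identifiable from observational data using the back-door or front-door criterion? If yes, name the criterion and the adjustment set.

P(X|do(E)): backdoor, adjust for {H, L}.

desc(E)\{E}={A,X}; candidates ⊆ {H,L,N}.
size 0: {}; under {} E still reaches {A,H,L,N,X} ∋ X.
size 1: {H}, {L}, {N}; under {H} E still reaches {A,L,X} ∋ X.
{H,L}: E⊥X given {H,L} in G with E→· removed — back-door holds.
P(X|do(E)) = Σ_{H,L} P(X|E,H,L)·P(H,L).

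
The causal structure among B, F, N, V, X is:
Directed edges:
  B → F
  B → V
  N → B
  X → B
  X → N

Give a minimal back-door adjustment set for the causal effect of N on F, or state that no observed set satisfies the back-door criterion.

N→F: minimal back-door set {X}.

desc(N)\{N}={B,F,V}; candidates ⊆ {X}.
size 0: {}; under {} N still reaches {B,F,V,X} ∋ F.
{X}: N⊥F given {X} in G with N→· removed — back-door holds.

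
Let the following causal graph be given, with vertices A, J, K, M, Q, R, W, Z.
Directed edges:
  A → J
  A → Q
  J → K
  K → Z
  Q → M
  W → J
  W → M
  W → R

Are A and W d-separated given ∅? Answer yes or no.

Bayes-Ball from A | ∅ reaches {J,K,M,Q,Z}.
W ∉ reach(A|∅) ⇒ A ⊥ W | ∅.

Yes — A ⊥ W | ∅.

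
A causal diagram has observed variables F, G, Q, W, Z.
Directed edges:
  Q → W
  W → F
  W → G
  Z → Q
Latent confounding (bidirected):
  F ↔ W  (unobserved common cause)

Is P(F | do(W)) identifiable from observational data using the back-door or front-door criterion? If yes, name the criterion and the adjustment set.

desc(W)\{W}={F,G}; candidates ⊆ {Q,Z}.
W↔F: latent back-door arc(s) into W.
size 0: {}; under {} W still reaches {F,Q,Z} ∋ F.
size 1: {Q}, {Z}; under {Q} W still reaches {F} ∋ F.
size 2: {Q,Z}; under {Q,Z} W still reaches {F} ∋ F.
W↔F cannot be blocked by any observed set — no back-door set.
No mediator lies on a directed W→…→F path.
Neither criterion identifies P(F|do(W)) in this graph.

P(F|do(W)): not identifiable (no BD/FD set).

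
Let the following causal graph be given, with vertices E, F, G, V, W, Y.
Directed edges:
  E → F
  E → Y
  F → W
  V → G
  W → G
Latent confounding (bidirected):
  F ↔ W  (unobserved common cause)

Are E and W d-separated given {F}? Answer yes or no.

Bayes-Ball from E | {F} reaches {G,W,Y}.
W ∈ reach(E|{F}) ⇒ E ⊥̸ W | {F}.

No — E and W are d-connected given {F}.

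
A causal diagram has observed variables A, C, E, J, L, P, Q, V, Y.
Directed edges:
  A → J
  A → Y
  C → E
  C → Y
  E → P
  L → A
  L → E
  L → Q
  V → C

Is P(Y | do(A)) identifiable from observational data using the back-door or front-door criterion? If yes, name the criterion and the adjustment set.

desc(A)\{A}={J,Y}; candidates ⊆ {C,E,L,P,Q,V}.
∅: A⊥Y given ∅ in G with A→· removed — back-door holds.
P(Y|do(A)) = P(Y|A) — no adjustment needed.

P(Y|do(A)): backdoor, adjust for ∅.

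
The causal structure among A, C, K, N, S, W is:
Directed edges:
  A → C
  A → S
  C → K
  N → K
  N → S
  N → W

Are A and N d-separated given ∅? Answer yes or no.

Bayes-Ball from A | ∅ reaches {C,K,S}.
N ∉ reach(A|∅) ⇒ A ⊥ N | ∅.

Yes — A ⊥ N | ∅.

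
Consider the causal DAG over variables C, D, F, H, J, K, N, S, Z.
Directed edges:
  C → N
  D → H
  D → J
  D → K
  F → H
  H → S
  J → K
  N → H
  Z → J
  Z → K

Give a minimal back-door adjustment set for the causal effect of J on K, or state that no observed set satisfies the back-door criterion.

J→K: minimal back-door set {D, Z}.

desc(J)\{J}={K}; candidates ⊆ {C,D,F,H,N,S,Z}.
size 0: {}; under {} J still reaches {D,H,K,S,Z} ∋ K.
size 1: {C}, {D}, {F} …(+4); under {C} J still reaches {D,H,K,S,Z} ∋ K.
{D,Z}: J⊥K given {D,Z} in G with J→· removed — back-door holds.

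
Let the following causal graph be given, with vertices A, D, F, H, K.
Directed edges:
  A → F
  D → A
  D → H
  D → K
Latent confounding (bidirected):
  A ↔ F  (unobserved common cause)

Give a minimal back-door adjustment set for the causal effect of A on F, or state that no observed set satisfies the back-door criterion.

A→F: no observed back-door set.

desc(A)\{A}={F}; candidates ⊆ {D,H,K}.
A↔F: latent back-door arc(s) into A.
size 0: {}; under {} A still reaches {D,F,H,K} ∋ F.
size 1: {D}, {H}, {K}; under {D} A still reaches {F} ∋ F.
size 2: {D,H}, {D,K}, {H,K}; under {D,H} A still reaches {F} ∋ F.
A↔F cannot be blocked by any observed set — no back-door set.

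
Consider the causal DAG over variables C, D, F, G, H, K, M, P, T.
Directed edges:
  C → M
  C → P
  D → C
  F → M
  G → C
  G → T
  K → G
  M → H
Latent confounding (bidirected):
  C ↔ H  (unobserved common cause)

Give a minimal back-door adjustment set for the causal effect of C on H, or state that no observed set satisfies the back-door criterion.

desc(C)\{C}={H,M,P}; candidates ⊆ {D,F,G,K,T}.
C↔H: latent back-door arc(s) into C.
size 0: {}; under {} C still reaches {D,G,H,K,T} ∋ H.
size 1: {D}, {F}, {G} …(+2); under {D} C still reaches {G,H,K,T} ∋ H.
size 2: {D,F}, {D,G}, {D,K} …(+7); under {D,F} C still reaches {G,H,K,T} ∋ H.
C↔H cannot be blocked by any observed set — no back-door set.

C→H: no observed back-door set.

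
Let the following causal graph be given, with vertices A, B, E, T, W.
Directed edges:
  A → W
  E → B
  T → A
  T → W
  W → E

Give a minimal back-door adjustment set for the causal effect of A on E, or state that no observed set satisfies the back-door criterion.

A→E: minimal back-door set {T}.

desc(A)\{A}={B,E,W}; candidates ⊆ {T}.
size 0: {}; under {} A still reaches {B,E,T,W} ∋ E.
{T}: A⊥E given {T} in G with A→· removed — back-door holds.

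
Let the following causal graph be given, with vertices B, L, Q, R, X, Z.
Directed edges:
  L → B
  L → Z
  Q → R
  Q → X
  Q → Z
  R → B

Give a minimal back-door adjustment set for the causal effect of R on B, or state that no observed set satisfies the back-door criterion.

R→B: minimal back-door set ∅.

desc(R)\{R}={B}; candidates ⊆ {L,Q,X,Z}.
∅: R⊥B given ∅ in G with R→· removed — back-door holds.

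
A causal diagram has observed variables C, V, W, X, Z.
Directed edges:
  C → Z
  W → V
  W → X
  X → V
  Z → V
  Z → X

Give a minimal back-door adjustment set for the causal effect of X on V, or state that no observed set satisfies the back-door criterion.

desc(X)\{X}={V}; candidates ⊆ {C,W,Z}.
size 0: {}; under {} X still reaches {C,V,W,Z} ∋ V.
size 1: {C}, {W}, {Z}; under {C} X still reaches {V,W,Z} ∋ V.
{W,Z}: X⊥V given {W,Z} in G with X→· removed — back-door holds.

X→V: minimal back-door set {W, Z}.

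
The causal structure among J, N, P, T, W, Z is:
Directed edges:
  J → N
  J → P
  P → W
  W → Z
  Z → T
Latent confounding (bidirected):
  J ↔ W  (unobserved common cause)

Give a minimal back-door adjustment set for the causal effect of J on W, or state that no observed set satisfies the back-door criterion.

desc(J)\{J}={N,P,T,W,Z}; candidates ⊆ {—}.
J↔W: latent back-door arc(s) into J.
size 0: {}; under {} J still reaches {T,W,Z} ∋ W.
J↔W cannot be blocked by any observed set — no back-door set.

J→W: no observed back-door set.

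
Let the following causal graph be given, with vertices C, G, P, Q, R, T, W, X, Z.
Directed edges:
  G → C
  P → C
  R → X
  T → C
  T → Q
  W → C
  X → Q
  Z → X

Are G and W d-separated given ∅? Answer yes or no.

Yes — G ⊥ W | ∅.

Bayes-Ball from G | ∅ reaches {C}.
W ∉ reach(G|∅) ⇒ G ⊥ W | ∅.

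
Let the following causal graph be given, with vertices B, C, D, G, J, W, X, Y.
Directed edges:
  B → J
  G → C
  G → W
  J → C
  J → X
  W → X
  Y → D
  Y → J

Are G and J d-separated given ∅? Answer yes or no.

Yes — G ⊥ J | ∅.

Bayes-Ball from G | ∅ reaches {C,W,X}.
J ∉ reach(G|∅) ⇒ G ⊥ J | ∅.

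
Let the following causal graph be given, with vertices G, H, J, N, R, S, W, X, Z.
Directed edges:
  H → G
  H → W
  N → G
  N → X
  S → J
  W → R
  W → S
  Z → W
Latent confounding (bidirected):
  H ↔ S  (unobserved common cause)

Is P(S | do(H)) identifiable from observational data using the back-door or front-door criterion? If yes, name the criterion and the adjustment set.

P(S|do(H)): frontdoor, adjust for {W}.

desc(H)\{H}={G,J,R,S,W}; candidates ⊆ {N,X,Z}.
H↔S: latent back-door arc(s) into H.
size 0: {}; under {} H still reaches {J,S} ∋ S.
size 1: {N}, {X}, {Z}; under {N} H still reaches {J,S} ∋ S.
size 2: {N,X}, {N,Z}, {X,Z}; under {N,X} H still reaches {J,S} ∋ S.
H↔S cannot be blocked by any observed set — no back-door set.
{W}: (i) intercepts every directed H→S path; (ii) no back-door H→{W}; (iii) {H} blocks every back-door {W}→S. Front-door holds.
P(S|do(H)) = Σ_{W} P(W|H) Σ_{H'} P(S|W,H')P(H').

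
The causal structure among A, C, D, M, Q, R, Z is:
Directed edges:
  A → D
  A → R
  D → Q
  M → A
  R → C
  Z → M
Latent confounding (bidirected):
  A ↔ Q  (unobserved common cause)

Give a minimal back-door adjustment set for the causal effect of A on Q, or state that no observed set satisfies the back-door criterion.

desc(A)\{A}={C,D,Q,R}; candidates ⊆ {M,Z}.
A↔Q: latent back-door arc(s) into A.
size 0: {}; under {} A still reaches {M,Q,Z} ∋ Q.
size 1: {M}, {Z}; under {M} A still reaches {Q} ∋ Q.
size 2: {M,Z}; under {M,Z} A still reaches {Q} ∋ Q.
A↔Q cannot be blocked by any observed set — no back-door set.

A→Q: no observed back-door set.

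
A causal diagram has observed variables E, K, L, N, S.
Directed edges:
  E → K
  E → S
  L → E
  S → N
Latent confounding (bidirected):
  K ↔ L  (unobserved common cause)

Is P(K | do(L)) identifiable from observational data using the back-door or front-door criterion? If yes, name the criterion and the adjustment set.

P(K|do(L)): frontdoor, adjust for {E}.

desc(L)\{L}={E,K,N,S}; candidates ⊆ {—}.
L↔K: latent back-door arc(s) into L.
size 0: {}; under {} L still reaches {K} ∋ K.
L↔K cannot be blocked by any observed set — no back-door set.
{E}: (i) intercepts every directed L→K path; (ii) no back-door L→{E}; (iii) {L} blocks every back-door {E}→K. Front-door holds.
P(K|do(L)) = Σ_{E} P(E|L) Σ_{L'} P(K|E,L')P(L').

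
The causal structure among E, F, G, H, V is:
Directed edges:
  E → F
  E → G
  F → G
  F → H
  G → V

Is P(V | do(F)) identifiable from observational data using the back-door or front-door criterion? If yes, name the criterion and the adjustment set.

P(V|do(F)): backdoor, adjust for {E}.

desc(F)\{F}={G,H,V}; candidates ⊆ {E}.
size 0: {}; under {} F still reaches {E,G,V} ∋ V.
{E}: F⊥V given {E} in G with F→· removed — back-door holds.
P(V|do(F)) = Σ_{E} P(V|F,E)·P(E).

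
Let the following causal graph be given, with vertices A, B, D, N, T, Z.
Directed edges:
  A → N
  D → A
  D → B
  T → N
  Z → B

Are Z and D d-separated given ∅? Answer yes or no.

Yes — Z ⊥ D | ∅.

Bayes-Ball from Z | ∅ reaches {B}.
D ∉ reach(Z|∅) ⇒ Z ⊥ D | ∅.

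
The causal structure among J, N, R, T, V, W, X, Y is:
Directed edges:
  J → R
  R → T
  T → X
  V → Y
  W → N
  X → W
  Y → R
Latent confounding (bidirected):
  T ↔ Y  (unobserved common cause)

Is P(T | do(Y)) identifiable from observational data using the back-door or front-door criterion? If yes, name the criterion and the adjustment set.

P(T|do(Y)): frontdoor, adjust for {R}.

desc(Y)\{Y}={N,R,T,W,X}; candidates ⊆ {J,V}.
Y↔T: latent back-door arc(s) into Y.
size 0: {}; under {} Y still reaches {N,T,V,W,X} ∋ T.
size 1: {J}, {V}; under {J} Y still reaches {N,T,V,W,X} ∋ T.
size 2: {J,V}; under {J,V} Y still reaches {N,T,W,X} ∋ T.
Y↔T cannot be blocked by any observed set — no back-door set.
{R}: (i) intercepts every directed Y→T path; (ii) no back-door Y→{R}; (iii) {Y} blocks every back-door {R}→T. Front-door holds.
P(T|do(Y)) = Σ_{R} P(R|Y) Σ_{Y'} P(T|R,Y')P(Y').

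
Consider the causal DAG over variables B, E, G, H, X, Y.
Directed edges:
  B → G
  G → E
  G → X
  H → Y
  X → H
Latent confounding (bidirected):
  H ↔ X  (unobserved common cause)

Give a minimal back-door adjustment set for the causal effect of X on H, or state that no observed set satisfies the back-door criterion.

desc(X)\{X}={H,Y}; candidates ⊆ {B,E,G}.
X↔H: latent back-door arc(s) into X.
size 0: {}; under {} X still reaches {B,E,G,H,Y} ∋ H.
size 1: {B}, {E}, {G}; under {B} X still reaches {E,G,H,Y} ∋ H.
size 2: {B,E}, {B,G}, {E,G}; under {B,E} X still reaches {G,H,Y} ∋ H.
X↔H cannot be blocked by any observed set — no back-door set.

X→H: no observed back-door set.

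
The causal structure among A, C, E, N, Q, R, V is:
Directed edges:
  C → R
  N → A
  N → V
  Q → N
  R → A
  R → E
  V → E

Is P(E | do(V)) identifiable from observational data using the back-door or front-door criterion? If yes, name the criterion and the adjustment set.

P(E|do(V)): backdoor, adjust for ∅.

desc(V)\{V}={E}; candidates ⊆ {A,C,N,Q,R}.
∅: V⊥E given ∅ in G with V→· removed — back-door holds.
P(E|do(V)) = P(E|V) — no adjustment needed.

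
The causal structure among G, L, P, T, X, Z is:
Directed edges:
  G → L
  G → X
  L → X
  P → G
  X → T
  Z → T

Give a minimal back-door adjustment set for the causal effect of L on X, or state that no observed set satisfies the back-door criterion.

desc(L)\{L}={T,X}; candidates ⊆ {G,P,Z}.
size 0: {}; under {} L still reaches {G,P,T,X} ∋ X.
{G}: L⊥X given {G} in G with L→· removed — back-door holds.

L→X: minimal back-door set {G}.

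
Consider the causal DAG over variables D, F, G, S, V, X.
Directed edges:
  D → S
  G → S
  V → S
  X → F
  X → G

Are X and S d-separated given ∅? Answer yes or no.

Bayes-Ball from X | ∅ reaches {F,G,S}.
S ∈ reach(X|∅) ⇒ X ⊥̸ S | ∅.

No — X and S are d-connected given ∅.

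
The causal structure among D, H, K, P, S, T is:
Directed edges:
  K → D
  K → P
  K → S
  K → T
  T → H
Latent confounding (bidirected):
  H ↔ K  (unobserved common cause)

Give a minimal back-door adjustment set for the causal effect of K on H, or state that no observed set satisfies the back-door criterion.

K→H: no observed back-door set.

desc(K)\{K}={D,H,P,S,T}; candidates ⊆ {—}.
K↔H: latent back-door arc(s) into K.
size 0: {}; under {} K still reaches {H} ∋ H.
K↔H cannot be blocked by any observed set — no back-door set.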